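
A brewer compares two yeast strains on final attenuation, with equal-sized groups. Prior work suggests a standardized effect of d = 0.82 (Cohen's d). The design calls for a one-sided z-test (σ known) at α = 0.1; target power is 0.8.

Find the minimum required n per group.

n = 14 per group

For power 0.8 need Φ(δ − z_{0.1}) = 0.8, so δ = z_{0.1} + z_{0.20} = 1.282 + 0.842 = 2.123.
δ = d·√(n/2) ⇒ n = 2(δ/d)² = 2 × (2.123 / 0.82)² = 13.41.
Round up to the next whole unit.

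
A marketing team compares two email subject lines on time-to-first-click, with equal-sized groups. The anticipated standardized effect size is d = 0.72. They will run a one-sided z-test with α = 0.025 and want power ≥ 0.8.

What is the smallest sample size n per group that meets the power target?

For power 0.8 need Φ(δ − z_{0.025}) = 0.8, so δ = z_{0.025} + z_{0.20} = 1.960 + 0.842 = 2.802.
δ = d·√(n/2) ⇒ n = 2(δ/d)² = 2 × (2.802 / 0.72)² = 30.28.
Rounding up, n = 31 per group.

n = 31 per group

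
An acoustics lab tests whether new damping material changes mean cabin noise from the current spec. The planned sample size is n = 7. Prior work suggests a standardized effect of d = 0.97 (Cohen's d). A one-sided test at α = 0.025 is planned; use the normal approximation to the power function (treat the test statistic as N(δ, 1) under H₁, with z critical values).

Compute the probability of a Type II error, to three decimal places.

Noncentrality parameter: δ = d·√n = 0.97 × √7 = 2.5664
Critical value for a one-sided test at α = 0.025: z_α = 1.960.
Power = P(Z > 1.960 − δ) = Φ(0.606) = 0.7279.
Type II error: β = 1 − power = 1 − 0.7279 = 0.2721.

β ≈ 0.272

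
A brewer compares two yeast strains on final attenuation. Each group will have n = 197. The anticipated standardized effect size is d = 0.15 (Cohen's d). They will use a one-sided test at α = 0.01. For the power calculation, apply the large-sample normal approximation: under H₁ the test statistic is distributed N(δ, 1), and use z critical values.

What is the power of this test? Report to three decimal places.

Noncentrality parameter: δ = d·√(n/2) = 0.15 × √(197/2) = 1.4887
One-sided α = 0.01 → critical value z_{0.01} = 2.326.
Power = P(Z > 2.326 − δ) = Φ(-0.838) = 0.2011.

Power ≈ 0.201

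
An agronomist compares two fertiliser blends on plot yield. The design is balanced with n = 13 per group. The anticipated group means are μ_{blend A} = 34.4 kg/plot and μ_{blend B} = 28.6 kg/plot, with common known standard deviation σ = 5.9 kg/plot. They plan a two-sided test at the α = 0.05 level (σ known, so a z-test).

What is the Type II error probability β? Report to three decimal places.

β ≈ 0.292

Standardized effect: d = |μ_{blend A} − μ_{blend B}| / σ = |34.4 − 28.6| / 5.9 = 0.9831
Noncentrality parameter: δ = d·√(n/2) = 0.9831 × √(13/2) = 2.5063
Two-sided α = 0.05 → critical value z_{0.025} = 1.960.
Power = Φ(δ − 1.960) + Φ(−δ − 1.960) = Φ(0.546) + Φ(-4.466) = 0.7076 + 0.0000 = 0.7076.
Type II error: β = 1 − power = 1 − 0.7076 = 0.2924.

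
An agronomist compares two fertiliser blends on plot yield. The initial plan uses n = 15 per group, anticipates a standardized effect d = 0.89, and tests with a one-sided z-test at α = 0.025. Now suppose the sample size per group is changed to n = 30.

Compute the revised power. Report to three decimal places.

With n = 30 per group: δ = d·√(n/2) = 0.89 × √(30/2) = 3.4470. Critical value z_{0.025} = 1.960.
Revised power = Φ(δ − 1.960) = Φ(1.487) = 0.9315.

Power ≈ 0.931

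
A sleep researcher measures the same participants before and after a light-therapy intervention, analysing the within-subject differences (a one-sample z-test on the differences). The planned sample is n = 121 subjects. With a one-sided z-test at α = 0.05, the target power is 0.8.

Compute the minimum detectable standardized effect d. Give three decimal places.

Required noncentrality: δ = z_{0.05} + z_{0.20} = 1.645 + 0.842 = 2.486.
δ = d·√n ⇒ d = δ/√n = 2.486/√121 = 0.2260.

d ≈ 0.226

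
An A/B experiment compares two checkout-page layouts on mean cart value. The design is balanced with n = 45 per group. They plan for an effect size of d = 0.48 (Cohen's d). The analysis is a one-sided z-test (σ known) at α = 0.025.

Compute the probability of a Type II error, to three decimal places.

β ≈ 0.376

Noncentrality parameter: δ = d·√(n/2) = 0.48 × √(45/2) = 2.2768
One-sided α = 0.025 → critical value z_{0.025} = 1.960.
Power = Φ(δ − 1.960) = Φ(0.317) = 0.6243.
Type II error: β = 1 − power = 1 − 0.6243 = 0.3757.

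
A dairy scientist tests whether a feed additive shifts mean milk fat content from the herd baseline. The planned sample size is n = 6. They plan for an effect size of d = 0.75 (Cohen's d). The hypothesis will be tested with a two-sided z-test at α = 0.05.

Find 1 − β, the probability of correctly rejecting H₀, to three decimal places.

Noncentrality parameter: δ = d·√n = 0.75 × √6 = 1.8371
Two-sided α = 0.05 → critical value z_{0.025} = 1.960.
Power = Φ(δ − 1.960) + Φ(−δ − 1.960) = Φ(-0.123) + Φ(-3.797) = 0.4511 + 0.0001 = 0.4512.

Power ≈ 0.451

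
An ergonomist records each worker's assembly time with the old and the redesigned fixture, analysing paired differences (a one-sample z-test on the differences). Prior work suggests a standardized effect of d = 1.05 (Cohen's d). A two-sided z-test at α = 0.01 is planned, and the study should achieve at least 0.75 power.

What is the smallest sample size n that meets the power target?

n = 10

Set Φ(δ − 2.576) = 0.75; then δ − 2.576 = Φ⁻¹(0.75) = 0.674, giving δ = 3.250.
(The Φ(−δ − z_{α/2}) term is vanishingly small for δ > 0 and is dropped in the standard sample-size formula.)
δ = d·√n ⇒ n = (δ/d)² = (3.250 / 1.05)² = 9.58.
Rounding up, n = 10.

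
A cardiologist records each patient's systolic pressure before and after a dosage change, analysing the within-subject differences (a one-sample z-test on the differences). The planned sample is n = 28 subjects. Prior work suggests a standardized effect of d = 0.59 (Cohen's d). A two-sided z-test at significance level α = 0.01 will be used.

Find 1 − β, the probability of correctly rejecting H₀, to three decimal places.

Power ≈ 0.708

Noncentrality parameter: δ = d·√n = 0.59 × √28 = 3.1220
Critical value for a two-sided test at α = 0.01: z_{α/2} = 2.576.
Power = Φ(δ − 2.576) + Φ(−δ − 2.576) = Φ(0.546) + Φ(-5.698) = 0.7075 + 0.0000 = 0.7075.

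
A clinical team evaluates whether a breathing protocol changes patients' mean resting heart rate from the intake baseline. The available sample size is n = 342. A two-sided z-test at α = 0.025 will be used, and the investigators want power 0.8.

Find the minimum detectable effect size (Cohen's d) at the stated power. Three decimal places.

d ≈ 0.167

Need Φ(δ − 2.241) = 0.8, so δ = 2.241 + 0.842 = 3.083.
(The second rejection-region term Φ(−δ − z_{α/2}) is negligible and dropped.)
δ = d·√n ⇒ d = δ/√n = 3.083/√342 = 0.1667.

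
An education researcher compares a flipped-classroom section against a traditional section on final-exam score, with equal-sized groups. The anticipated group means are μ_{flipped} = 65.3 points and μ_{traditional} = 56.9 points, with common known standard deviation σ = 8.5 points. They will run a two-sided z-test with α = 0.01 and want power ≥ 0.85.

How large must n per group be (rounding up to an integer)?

n = 27 per group

Standardized effect: d = |μ_{flipped} − μ_{traditional}| / σ = |65.3 − 56.9| / 8.5 = 0.9882
Set Φ(δ − 2.576) = 0.85; then δ − 2.576 = Φ⁻¹(0.85) = 1.036, giving δ = 3.612.
(For δ > 0 the lower-tail rejection region contributes negligibly to power, so the one-term inversion is standard.)
δ = d·√(n/2) ⇒ n = 2(δ/d)² = 2 × (3.612 / 0.9882)² = 26.72.
Rounding up, n = 27 per group.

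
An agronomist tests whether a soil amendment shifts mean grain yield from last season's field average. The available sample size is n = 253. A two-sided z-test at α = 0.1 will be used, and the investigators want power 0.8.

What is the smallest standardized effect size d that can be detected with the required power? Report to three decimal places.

Required noncentrality: δ = z_{0.05} + z_{0.20} = 1.645 + 0.842 = 2.486.
(The second rejection-region term Φ(−δ − z_{α/2}) is negligible and dropped.)
δ = d·√n ⇒ d = δ/√n = 2.486/√253 = 0.1563.

d ≈ 0.156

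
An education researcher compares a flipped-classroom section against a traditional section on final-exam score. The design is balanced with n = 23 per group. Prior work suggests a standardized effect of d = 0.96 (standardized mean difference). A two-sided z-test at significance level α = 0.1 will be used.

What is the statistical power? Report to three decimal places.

Power ≈ 0.946

Noncentrality parameter: δ = d·√(n/2) = 0.96 × √(23/2) = 3.2555
Critical value for a two-sided test at α = 0.1: z_{α/2} = 1.645.
Power = Φ(δ − 1.645) + Φ(−δ − 1.645) = Φ(1.611) + Φ(-4.900) = 0.9464 + 0.0000 = 0.9464.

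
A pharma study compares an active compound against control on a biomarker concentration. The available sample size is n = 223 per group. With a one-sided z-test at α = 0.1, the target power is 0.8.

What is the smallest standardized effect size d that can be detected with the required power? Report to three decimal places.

d ≈ 0.201

Need Φ(δ − 1.282) = 0.8, so δ = 1.282 + 0.842 = 2.123.
δ = d·√(n/2) ⇒ d = δ/√(n/2) = 2.123/√(223/2) = 0.2011.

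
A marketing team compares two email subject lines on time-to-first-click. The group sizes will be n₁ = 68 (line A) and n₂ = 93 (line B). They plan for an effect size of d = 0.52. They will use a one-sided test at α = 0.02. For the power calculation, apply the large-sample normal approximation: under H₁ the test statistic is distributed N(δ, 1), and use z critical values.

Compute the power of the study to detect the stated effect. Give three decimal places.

Noncentrality parameter: δ = d / √(1/n₁ + 1/n₂) = 0.52 / √(1/68 + 1/93) = 3.2590
One-sided α = 0.02 → critical value z_{0.02} = 2.054.
Power = P(Z > 2.054 − δ) = Φ(1.205) = 0.8859.

Power ≈ 0.886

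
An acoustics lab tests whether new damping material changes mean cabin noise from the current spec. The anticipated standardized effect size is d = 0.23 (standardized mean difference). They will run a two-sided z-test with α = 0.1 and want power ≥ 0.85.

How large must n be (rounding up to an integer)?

For power 0.85 need Φ(δ − z_{0.05}) = 0.85, so δ = z_{0.05} + z_{0.15} = 1.645 + 1.036 = 2.681.
(For δ > 0 the lower-tail rejection region contributes negligibly to power, so the one-term inversion is standard.)
δ = d·√n ⇒ n = (δ/d)² = (2.681 / 0.23)² = 135.90.
Rounding up, n = 136.

n = 136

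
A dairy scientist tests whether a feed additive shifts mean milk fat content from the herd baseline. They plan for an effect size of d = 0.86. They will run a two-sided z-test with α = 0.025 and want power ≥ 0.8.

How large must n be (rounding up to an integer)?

Set Φ(δ − 2.241) = 0.8; then δ − 2.241 = Φ⁻¹(0.8) = 0.842, giving δ = 3.083.
(For δ > 0 the lower-tail rejection region contributes negligibly to power, so the one-term inversion is standard.)
δ = d·√n ⇒ n = (δ/d)² = (3.083 / 0.86)² = 12.85.
Rounding up, n = 13.

n = 13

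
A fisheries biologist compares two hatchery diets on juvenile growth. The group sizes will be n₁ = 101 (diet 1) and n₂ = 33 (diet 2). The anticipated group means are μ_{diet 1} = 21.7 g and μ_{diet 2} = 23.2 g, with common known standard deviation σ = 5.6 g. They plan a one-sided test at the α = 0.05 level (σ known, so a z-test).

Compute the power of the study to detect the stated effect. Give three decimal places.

Standardized effect: d = |μ_{diet 1} − μ_{diet 2}| / σ = |21.7 − 23.2| / 5.6 = 0.2679
Noncentrality parameter: δ = d / √(1/n₁ + 1/n₂) = 0.2679 / √(1/101 + 1/33) = 1.3359
Critical value for a one-sided test at α = 0.05: z_α = 1.645.
Power = Φ(δ − 1.645) = Φ(-0.309) = 0.3787.

Power ≈ 0.379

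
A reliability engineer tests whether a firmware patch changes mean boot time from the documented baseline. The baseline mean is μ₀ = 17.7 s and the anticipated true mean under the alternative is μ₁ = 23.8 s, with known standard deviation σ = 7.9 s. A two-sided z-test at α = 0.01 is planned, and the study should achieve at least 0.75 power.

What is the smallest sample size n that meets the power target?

Standardized effect: d = |μ₁ − μ₀| / σ = |23.8 − 17.7| / 7.9 = 0.7722
Set Φ(δ − 2.576) = 0.75; then δ − 2.576 = Φ⁻¹(0.75) = 0.674, giving δ = 3.250.
(Ignoring the negligible lower-tail rejection probability gives the usual closed-form inversion.)
δ = d·√n ⇒ n = (δ/d)² = (3.250 / 0.7722)² = 17.72.
Round up to the next whole unit.

n = 18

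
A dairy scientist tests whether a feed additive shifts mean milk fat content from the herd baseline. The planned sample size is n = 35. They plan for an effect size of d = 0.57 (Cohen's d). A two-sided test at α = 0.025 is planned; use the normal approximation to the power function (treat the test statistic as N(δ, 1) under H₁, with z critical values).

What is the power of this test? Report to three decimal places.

Power ≈ 0.871

Noncentrality parameter: δ = d·√n = 0.57 × √35 = 3.3722
Two-sided α = 0.025 → critical value z_{0.0125} = 2.241.
Power = Φ(δ − 2.241) + Φ(−δ − 2.241) = Φ(1.131) + Φ(-5.614) = 0.8709 + 0.0000 = 0.8709.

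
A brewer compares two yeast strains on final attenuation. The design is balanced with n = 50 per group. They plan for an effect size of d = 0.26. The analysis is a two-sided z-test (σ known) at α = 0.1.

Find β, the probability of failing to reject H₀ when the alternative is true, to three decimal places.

β ≈ 0.633

Noncentrality parameter: δ = d·√(n/2) = 0.26 × √(50/2) = 1.3000
Critical value for a two-sided test at α = 0.1: z_{α/2} = 1.645.
Power = Φ(δ − 1.645) + Φ(−δ − 1.645) = Φ(-0.345) + Φ(-2.945) = 0.3651 + 0.0016 = 0.3667.
Type II error: β = 1 − power = 1 − 0.3667 = 0.6333.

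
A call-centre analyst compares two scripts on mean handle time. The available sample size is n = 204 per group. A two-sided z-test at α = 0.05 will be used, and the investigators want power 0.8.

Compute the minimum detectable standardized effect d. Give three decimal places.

d ≈ 0.277

Required noncentrality: δ = z_{0.025} + z_{0.20} = 1.960 + 0.842 = 2.802.
(Lower-tail contribution to power is negligible for δ > 0.)
δ = d·√(n/2) ⇒ d = δ/√(n/2) = 2.802/√(204/2) = 0.2774.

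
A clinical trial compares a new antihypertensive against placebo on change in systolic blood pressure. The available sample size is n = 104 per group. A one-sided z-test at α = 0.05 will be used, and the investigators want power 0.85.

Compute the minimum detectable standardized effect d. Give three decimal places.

Required noncentrality: δ = z_{0.05} + z_{0.15} = 1.645 + 1.036 = 2.681.
δ = d·√(n/2) ⇒ d = δ/√(n/2) = 2.681/√(104/2) = 0.3718.

d ≈ 0.372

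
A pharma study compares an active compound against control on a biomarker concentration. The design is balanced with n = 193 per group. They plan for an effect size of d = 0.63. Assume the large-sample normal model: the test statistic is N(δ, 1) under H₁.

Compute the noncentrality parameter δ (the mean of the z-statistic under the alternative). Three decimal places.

δ = d·√(n/2) = 0.63 × √(193/2) = 6.1888

δ ≈ 6.189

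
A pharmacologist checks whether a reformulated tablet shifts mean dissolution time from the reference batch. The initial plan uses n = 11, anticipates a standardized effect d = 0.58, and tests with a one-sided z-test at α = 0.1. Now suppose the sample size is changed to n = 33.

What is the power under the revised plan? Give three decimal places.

Power ≈ 0.980

With n = 33: δ = d·√n = 0.58 × √33 = 3.3318. Critical value z_{0.1} = 1.282.
Revised power = Φ(δ − 1.282) = Φ(2.050) = 0.9798.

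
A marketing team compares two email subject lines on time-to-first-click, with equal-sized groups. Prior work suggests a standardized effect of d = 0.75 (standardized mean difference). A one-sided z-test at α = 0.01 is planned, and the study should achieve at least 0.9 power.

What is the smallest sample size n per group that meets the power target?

n = 47 per group

Set Φ(δ − 2.326) = 0.9; then δ − 2.326 = Φ⁻¹(0.9) = 1.282, giving δ = 3.608.
δ = d·√(n/2) ⇒ n = 2(δ/d)² = 2 × (3.608 / 0.75)² = 46.28.
Round up to the next whole unit.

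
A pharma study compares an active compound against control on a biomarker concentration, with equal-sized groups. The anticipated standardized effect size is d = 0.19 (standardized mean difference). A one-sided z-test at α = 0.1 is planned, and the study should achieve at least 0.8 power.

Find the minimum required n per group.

n = 250 per group

For power 0.8 need Φ(δ − z_{0.1}) = 0.8, so δ = z_{0.1} + z_{0.20} = 1.282 + 0.842 = 2.123.
δ = d·√(n/2) ⇒ n = 2(δ/d)² = 2 × (2.123 / 0.19)² = 249.74.
Rounding up, n = 250 per group.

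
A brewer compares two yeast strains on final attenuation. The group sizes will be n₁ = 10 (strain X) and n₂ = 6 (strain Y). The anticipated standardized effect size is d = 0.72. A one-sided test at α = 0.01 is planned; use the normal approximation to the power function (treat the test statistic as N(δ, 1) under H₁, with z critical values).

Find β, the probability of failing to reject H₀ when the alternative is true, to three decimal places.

Noncentrality parameter: δ = d / √(1/n₁ + 1/n₂) = 0.72 / √(1/10 + 1/6) = 1.3943
One-sided α = 0.01 → critical value z_{0.01} = 2.326.
Power = Φ(δ − 2.326) = Φ(-0.932) = 0.1756.
Type II error: β = 1 − power = 1 − 0.1756 = 0.8244.

β ≈ 0.824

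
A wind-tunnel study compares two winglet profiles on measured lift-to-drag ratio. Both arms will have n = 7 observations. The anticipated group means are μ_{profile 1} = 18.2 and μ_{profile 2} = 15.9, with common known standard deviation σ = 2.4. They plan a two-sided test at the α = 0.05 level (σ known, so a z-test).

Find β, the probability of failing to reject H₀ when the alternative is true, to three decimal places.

Standardized effect: d = |μ_{profile 1} − μ_{profile 2}| / σ = |18.2 − 15.9| / 2.4 = 0.9583
Noncentrality parameter: δ = d·√(n/2) = 0.9583 × √(7/2) = 1.7929
Two-sided α = 0.05 → critical value z_{0.025} = 1.960.
Power = Φ(δ − 1.960) + Φ(−δ − 1.960) = Φ(-0.167) + Φ(-3.753) = 0.4337 + 0.0001 = 0.4337.
Type II error: β = 1 − power = 1 − 0.4337 = 0.5663.

β ≈ 0.566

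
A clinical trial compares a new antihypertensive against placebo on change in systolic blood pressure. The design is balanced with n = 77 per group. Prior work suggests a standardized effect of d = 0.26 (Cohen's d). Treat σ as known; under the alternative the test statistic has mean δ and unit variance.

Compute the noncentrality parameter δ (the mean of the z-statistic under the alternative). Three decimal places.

δ ≈ 1.613

δ = d·√(n/2) = 0.26 × √(77/2) = 1.6133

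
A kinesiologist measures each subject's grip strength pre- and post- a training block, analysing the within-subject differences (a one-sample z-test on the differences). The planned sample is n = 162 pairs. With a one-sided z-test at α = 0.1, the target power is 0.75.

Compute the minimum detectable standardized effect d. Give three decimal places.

d ≈ 0.154

Required noncentrality: δ = z_{0.1} + z_{0.25} = 1.282 + 0.674 = 1.956.
δ = d·√n ⇒ d = δ/√n = 1.956/√162 = 0.1537.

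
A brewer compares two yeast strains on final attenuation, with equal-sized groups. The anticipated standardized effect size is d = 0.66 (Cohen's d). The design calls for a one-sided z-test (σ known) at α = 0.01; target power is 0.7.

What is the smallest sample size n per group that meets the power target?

For power 0.7 need Φ(δ − z_{0.01}) = 0.7, so δ = z_{0.01} + z_{0.30} = 2.326 + 0.524 = 2.851.
δ = d·√(n/2) ⇒ n = 2(δ/d)² = 2 × (2.851 / 0.66)² = 37.31.
Rounding up, n = 38 per group.

n = 38 per group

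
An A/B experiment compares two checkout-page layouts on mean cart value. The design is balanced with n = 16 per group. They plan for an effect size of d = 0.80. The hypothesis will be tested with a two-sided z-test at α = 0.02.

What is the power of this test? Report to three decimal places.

Power ≈ 0.475

Noncentrality parameter: δ = d·√(n/2) = 0.80 × √(16/2) = 2.2627
Two-sided α = 0.02 → critical value z_{0.01} = 2.326.
Power = Φ(δ − 2.326) + Φ(−δ − 2.326) = Φ(-0.064) + Φ(-4.589) = 0.4746 + 0.0000 = 0.4746.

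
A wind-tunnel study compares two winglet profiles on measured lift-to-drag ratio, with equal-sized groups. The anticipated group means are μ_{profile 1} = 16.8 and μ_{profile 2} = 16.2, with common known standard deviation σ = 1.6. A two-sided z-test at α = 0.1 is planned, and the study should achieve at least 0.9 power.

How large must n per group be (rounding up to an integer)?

n = 122 per group

Standardized effect: d = |μ_{profile 1} − μ_{profile 2}| / σ = |16.8 − 16.2| / 1.6 = 0.3750
For power 0.9 need Φ(δ − z_{0.05}) = 0.9, so δ = z_{0.05} + z_{0.10} = 1.645 + 1.282 = 2.926.
(Ignoring the negligible lower-tail rejection probability gives the usual closed-form inversion.)
δ = d·√(n/2) ⇒ n = 2(δ/d)² = 2 × (2.926 / 0.3750)² = 121.80.
Round up to the next whole unit.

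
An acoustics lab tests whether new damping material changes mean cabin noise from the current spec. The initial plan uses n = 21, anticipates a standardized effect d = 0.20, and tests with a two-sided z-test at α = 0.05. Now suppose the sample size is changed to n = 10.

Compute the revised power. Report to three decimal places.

With n = 10: δ = d·√n = 0.20 × √10 = 0.6325. Critical value z_{0.025} = 1.960.
Revised power = Φ(δ − 1.960) + Φ(−δ − 1.960) = Φ(-1.328) + Φ(-2.592) = 0.0922 + 0.0048 = 0.0969.

Power ≈ 0.097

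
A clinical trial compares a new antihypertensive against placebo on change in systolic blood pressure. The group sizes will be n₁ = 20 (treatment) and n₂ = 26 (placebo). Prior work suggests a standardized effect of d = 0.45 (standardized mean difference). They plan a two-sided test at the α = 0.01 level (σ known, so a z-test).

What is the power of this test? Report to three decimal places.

Noncentrality parameter: δ = d / √(1/n₁ + 1/n₂) = 0.45 / √(1/20 + 1/26) = 1.5130
Two-sided α = 0.01 → critical value z_{0.005} = 2.576.
Power = Φ(δ − 2.576) + Φ(−δ − 2.576) = Φ(-1.063) + Φ(-4.089) = 0.1439 + 0.0000 = 0.1439.

Power ≈ 0.144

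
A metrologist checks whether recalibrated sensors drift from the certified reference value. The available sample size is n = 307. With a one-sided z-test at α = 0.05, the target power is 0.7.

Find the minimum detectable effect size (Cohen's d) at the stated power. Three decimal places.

Required noncentrality: δ = z_{0.05} + z_{0.30} = 1.645 + 0.524 = 2.169.
δ = d·√n ⇒ d = δ/√n = 2.169/√307 = 0.1238.

d ≈ 0.124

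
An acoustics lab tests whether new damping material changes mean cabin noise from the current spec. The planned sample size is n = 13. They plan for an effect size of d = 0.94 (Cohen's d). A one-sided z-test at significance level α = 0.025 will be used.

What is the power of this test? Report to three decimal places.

Noncentrality parameter: λ = d·√n = 0.94 × √13 = 3.3892
Critical value for a one-sided test at α = 0.025: z_α = 1.960.
Power = P(Z > 1.960 − λ) = Φ(1.429) = 0.9235.

Power ≈ 0.924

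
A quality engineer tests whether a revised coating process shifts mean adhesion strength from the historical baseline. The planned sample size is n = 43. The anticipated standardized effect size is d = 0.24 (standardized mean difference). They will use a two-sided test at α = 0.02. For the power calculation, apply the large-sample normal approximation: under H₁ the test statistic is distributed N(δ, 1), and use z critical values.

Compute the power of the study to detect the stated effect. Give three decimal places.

Power ≈ 0.226

Noncentrality parameter: λ = d·√n = 0.24 × √43 = 1.5738
Critical value for a two-sided test at α = 0.02: z_{α/2} = 2.326.
Power = Φ(λ − 2.326) + Φ(−λ − 2.326) = Φ(-0.753) + Φ(-3.900) = 0.2259 + 0.0000 = 0.2259.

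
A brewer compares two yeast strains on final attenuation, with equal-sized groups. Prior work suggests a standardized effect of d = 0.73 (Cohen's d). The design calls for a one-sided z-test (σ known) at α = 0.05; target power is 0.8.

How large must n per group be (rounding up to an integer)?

n = 24 per group

For power 0.8 need Φ(δ − z_{0.05}) = 0.8, so δ = z_{0.05} + z_{0.20} = 1.645 + 0.842 = 2.486.
δ = d·√(n/2) ⇒ n = 2(δ/d)² = 2 × (2.486 / 0.73)² = 23.20.
Rounding up, n = 24 per group.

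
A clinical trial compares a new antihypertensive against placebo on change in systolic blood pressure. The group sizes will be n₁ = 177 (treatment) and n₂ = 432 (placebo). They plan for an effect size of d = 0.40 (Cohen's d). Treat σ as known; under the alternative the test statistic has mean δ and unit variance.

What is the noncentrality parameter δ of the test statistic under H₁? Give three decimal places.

The noncentrality parameter scales effect size by the design's sample-size factor: δ = d / √(1/n₁ + 1/n₂) = 0.40 / √(1/177 + 1/432) = 4.4821

δ ≈ 4.482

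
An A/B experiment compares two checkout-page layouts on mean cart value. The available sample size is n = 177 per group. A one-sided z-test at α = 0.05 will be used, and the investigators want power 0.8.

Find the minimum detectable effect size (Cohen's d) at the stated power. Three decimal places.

Required noncentrality: δ = z_{0.05} + z_{0.20} = 1.645 + 0.842 = 2.486.
δ = d·√(n/2) ⇒ d = δ/√(n/2) = 2.486/√(177/2) = 0.2643.

d ≈ 0.264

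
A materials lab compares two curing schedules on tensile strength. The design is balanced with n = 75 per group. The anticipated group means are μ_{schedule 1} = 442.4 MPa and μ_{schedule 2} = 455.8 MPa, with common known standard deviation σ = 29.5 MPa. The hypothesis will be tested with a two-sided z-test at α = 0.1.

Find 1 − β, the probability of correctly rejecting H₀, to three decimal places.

Power ≈ 0.872

Standardized effect: d = |μ_{schedule 1} − μ_{schedule 2}| / σ = |442.4 − 455.8| / 29.5 = 0.4542
Noncentrality parameter: δ = d·√(n/2) = 0.4542 × √(75/2) = 2.7816
Critical value for a two-sided test at α = 0.1: z_{α/2} = 1.645.
Power = Φ(δ − 1.645) + Φ(−δ − 1.645) = Φ(1.137) + Φ(-4.426) = 0.8722 + 0.0000 = 0.8722.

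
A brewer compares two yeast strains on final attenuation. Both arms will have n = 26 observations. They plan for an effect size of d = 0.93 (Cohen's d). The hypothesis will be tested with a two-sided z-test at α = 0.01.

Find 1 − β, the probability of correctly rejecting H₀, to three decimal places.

Power ≈ 0.782

Noncentrality parameter: δ = d·√(n/2) = 0.93 × √(26/2) = 3.3532
Two-sided α = 0.01 → critical value z_{0.005} = 2.576.
Power = Φ(δ − 2.576) + Φ(−δ − 2.576) = Φ(0.777) + Φ(-5.929) = 0.7815 + 0.0000 = 0.7815.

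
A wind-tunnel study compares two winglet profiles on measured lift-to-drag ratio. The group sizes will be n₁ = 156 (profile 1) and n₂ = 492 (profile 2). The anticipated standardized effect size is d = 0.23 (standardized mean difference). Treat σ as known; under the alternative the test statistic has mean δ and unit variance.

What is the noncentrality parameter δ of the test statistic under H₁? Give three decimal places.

δ ≈ 2.503

δ = d / √(1/n₁ + 1/n₂) = 0.23 / √(1/156 + 1/492) = 2.5031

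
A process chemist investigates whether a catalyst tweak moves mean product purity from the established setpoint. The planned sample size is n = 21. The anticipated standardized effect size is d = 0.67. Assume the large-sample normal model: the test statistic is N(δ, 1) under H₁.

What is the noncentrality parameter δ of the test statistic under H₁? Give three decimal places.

δ ≈ 3.070

The noncentrality parameter scales effect size by the design's sample-size factor: δ = d·√n = 0.67 × √21 = 3.0703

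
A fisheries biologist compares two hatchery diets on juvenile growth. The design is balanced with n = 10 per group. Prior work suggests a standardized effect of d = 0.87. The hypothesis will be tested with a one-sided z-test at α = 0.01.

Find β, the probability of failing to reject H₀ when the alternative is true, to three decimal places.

Noncentrality parameter: δ = d·√(n/2) = 0.87 × √(10/2) = 1.9454
Critical value for a one-sided test at α = 0.01: z_α = 2.326.
Power = Φ(δ − 2.326) = Φ(-0.381) = 0.3516.
Type II error: β = 1 − power = 1 − 0.3516 = 0.6484.

β ≈ 0.648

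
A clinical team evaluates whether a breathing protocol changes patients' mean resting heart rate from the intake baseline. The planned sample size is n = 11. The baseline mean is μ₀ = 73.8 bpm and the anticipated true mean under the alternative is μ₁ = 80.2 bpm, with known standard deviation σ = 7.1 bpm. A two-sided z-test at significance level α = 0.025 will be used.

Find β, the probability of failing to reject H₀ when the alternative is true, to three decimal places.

Standardized effect: d = |μ₁ − μ₀| / σ = |80.2 − 73.8| / 7.1 = 0.9014
Noncentrality parameter: δ = d·√n = 0.9014 × √11 = 2.9896
Two-sided α = 0.025 → critical value z_{0.0125} = 2.241.
Power = Φ(δ − 2.241) + Φ(−δ − 2.241) = Φ(0.748) + Φ(-5.231) = 0.7728 + 0.0000 = 0.7728.
Type II error: β = 1 − power = 1 − 0.7728 = 0.2272.

β ≈ 0.227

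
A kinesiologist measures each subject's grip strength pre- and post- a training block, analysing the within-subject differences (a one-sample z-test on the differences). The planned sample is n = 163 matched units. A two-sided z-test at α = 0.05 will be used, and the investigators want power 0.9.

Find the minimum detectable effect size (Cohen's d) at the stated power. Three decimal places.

Required noncentrality: δ = z_{0.025} + z_{0.10} = 1.960 + 1.282 = 3.242.
(The second rejection-region term Φ(−δ − z_{α/2}) is negligible and dropped.)
δ = d·√n ⇒ d = δ/√n = 3.242/√163 = 0.2539.

d ≈ 0.254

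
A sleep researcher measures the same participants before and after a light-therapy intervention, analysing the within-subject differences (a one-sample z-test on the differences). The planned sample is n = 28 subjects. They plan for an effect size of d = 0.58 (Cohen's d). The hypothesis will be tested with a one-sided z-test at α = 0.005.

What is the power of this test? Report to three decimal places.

Power ≈ 0.689

Noncentrality parameter: δ = d·√n = 0.58 × √28 = 3.0691
One-sided α = 0.005 → critical value z_{0.005} = 2.576.
Power = P(Z > 2.576 − δ) = Φ(0.493) = 0.6891.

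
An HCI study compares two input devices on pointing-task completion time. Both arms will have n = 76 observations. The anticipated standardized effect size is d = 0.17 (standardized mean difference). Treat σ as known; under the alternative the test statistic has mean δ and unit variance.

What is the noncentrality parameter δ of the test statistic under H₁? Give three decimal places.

δ ≈ 1.048

δ = d·√(n/2) = 0.17 × √(76/2) = 1.0480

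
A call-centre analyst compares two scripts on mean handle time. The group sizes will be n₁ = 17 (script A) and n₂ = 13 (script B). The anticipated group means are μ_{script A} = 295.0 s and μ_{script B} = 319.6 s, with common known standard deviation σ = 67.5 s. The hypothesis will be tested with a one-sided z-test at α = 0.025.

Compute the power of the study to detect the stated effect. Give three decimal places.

Standardized effect: d = |μ_{script A} − μ_{script B}| / σ = |295.0 − 319.6| / 67.5 = 0.3644
Noncentrality parameter: λ = d / √(1/n₁ + 1/n₂) = 0.3644 / √(1/17 + 1/13) = 0.9892
Critical value for a one-sided test at α = 0.025: z_α = 1.960.
Power = P(Z > 1.960 − λ) = Φ(-0.971) = 0.1658.

Power ≈ 0.166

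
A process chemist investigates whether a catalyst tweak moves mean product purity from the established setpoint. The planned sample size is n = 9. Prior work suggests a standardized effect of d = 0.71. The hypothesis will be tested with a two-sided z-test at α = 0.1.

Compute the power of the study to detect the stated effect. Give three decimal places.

Power ≈ 0.686

Noncentrality parameter: λ = d·√n = 0.71 × √9 = 2.1300
Two-sided α = 0.1 → critical value z_{0.05} = 1.645.
Power = Φ(λ − 1.645) + Φ(−λ − 1.645) = Φ(0.485) + Φ(-3.775) = 0.6862 + 0.0001 = 0.6863.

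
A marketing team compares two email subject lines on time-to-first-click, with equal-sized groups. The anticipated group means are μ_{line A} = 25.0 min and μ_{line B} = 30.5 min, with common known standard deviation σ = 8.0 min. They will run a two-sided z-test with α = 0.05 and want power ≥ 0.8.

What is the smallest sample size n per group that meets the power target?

n = 34 per group

Standardized effect: d = |μ_{line A} − μ_{line B}| / σ = |25.0 − 30.5| / 8.0 = 0.6875
For power 0.8 need Φ(δ − z_{0.025}) = 0.8, so δ = z_{0.025} + z_{0.20} = 1.960 + 0.842 = 2.802.
(The Φ(−δ − z_{α/2}) term is vanishingly small for δ > 0 and is dropped in the standard sample-size formula.)
δ = d·√(n/2) ⇒ n = 2(δ/d)² = 2 × (2.802 / 0.6875)² = 33.21.
Rounding up, n = 34 per group.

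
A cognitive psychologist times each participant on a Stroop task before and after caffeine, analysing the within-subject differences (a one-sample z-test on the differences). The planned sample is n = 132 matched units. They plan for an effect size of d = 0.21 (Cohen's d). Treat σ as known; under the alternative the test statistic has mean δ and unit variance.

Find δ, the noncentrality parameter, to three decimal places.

δ ≈ 2.413

δ = d·√n = 0.21 × √132 = 2.4127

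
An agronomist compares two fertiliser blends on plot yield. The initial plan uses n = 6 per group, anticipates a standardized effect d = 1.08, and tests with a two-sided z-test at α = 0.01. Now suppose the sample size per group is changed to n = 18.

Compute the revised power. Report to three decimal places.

With n = 18 per group: δ = d·√(n/2) = 1.08 × √(18/2) = 3.2400. Critical value z_{0.005} = 2.576.
Revised power = Φ(δ − 2.576) + Φ(−δ − 2.576) = Φ(0.664) + Φ(-5.816) = 0.7467 + 0.0000 = 0.7467.

Power ≈ 0.747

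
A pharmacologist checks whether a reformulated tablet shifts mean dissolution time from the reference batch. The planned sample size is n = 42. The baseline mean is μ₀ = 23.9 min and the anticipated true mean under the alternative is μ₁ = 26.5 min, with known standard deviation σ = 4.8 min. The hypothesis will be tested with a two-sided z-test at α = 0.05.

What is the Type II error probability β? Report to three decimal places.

β ≈ 0.061

Standardized effect: d = |μ₁ − μ₀| / σ = |26.5 − 23.9| / 4.8 = 0.5417
Noncentrality parameter: δ = d·√n = 0.5417 × √42 = 3.5104
Critical value for a two-sided test at α = 0.05: z_{α/2} = 1.960.
Power = Φ(δ − 1.960) + Φ(−δ − 1.960) = Φ(1.550) + Φ(-5.470) = 0.9395 + 0.0000 = 0.9395.
Type II error: β = 1 − power = 1 − 0.9395 = 0.0605.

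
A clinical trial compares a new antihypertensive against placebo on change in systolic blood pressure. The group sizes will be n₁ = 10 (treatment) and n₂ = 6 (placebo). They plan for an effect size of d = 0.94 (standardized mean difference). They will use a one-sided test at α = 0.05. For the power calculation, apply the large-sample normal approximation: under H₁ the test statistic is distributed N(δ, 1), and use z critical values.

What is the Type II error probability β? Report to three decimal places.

Noncentrality parameter: λ = d / √(1/n₁ + 1/n₂) = 0.94 / √(1/10 + 1/6) = 1.8203
One-sided α = 0.05 → critical value z_{0.05} = 1.645.
Power = Φ(λ − 1.645) = Φ(0.175) = 0.5696.
Type II error: β = 1 − power = 1 − 0.5696 = 0.4304.

β ≈ 0.430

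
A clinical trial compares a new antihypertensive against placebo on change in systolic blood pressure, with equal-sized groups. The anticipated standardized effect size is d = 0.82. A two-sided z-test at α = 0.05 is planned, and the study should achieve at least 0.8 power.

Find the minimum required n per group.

For power 0.8 need Φ(δ − z_{0.025}) = 0.8, so δ = z_{0.025} + z_{0.20} = 1.960 + 0.842 = 2.802.
(The Φ(−δ − z_{α/2}) term is vanishingly small for δ > 0 and is dropped in the standard sample-size formula.)
δ = d·√(n/2) ⇒ n = 2(δ/d)² = 2 × (2.802 / 0.82)² = 23.35.
Rounding up, n = 24 per group.

n = 24 per group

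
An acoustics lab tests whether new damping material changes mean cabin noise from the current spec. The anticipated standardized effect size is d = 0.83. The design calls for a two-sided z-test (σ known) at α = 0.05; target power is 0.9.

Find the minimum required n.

n = 16

Set Φ(δ − 1.960) = 0.9; then δ − 1.960 = Φ⁻¹(0.9) = 1.282, giving δ = 3.242.
(Ignoring the negligible lower-tail rejection probability gives the usual closed-form inversion.)
δ = d·√n ⇒ n = (δ/d)² = (3.242 / 0.83)² = 15.25.
Round up to the next whole unit.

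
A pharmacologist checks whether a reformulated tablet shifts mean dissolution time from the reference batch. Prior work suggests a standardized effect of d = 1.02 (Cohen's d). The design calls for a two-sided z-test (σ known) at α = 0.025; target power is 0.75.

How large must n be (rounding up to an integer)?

n = 9

For power 0.75 need Φ(δ − z_{0.0125}) = 0.75, so δ = z_{0.0125} + z_{0.25} = 2.241 + 0.674 = 2.916.
(The Φ(−δ − z_{α/2}) term is vanishingly small for δ > 0 and is dropped in the standard sample-size formula.)
δ = d·√n ⇒ n = (δ/d)² = (2.916 / 1.02)² = 8.17.
Round up to the next whole unit.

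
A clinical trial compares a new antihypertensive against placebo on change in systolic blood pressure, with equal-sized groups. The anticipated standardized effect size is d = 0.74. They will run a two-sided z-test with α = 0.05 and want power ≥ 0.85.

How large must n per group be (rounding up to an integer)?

Set Φ(δ − 1.960) = 0.85; then δ − 1.960 = Φ⁻¹(0.85) = 1.036, giving δ = 2.996.
(Ignoring the negligible lower-tail rejection probability gives the usual closed-form inversion.)
δ = d·√(n/2) ⇒ n = 2(δ/d)² = 2 × (2.996 / 0.74)² = 32.79.
Round up to the next whole unit.

n = 33 per group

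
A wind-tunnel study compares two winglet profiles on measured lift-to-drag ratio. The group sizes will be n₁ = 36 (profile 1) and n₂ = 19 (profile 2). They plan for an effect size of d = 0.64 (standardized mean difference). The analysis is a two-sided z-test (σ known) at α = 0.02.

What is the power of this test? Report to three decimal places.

Power ≈ 0.472

Noncentrality parameter: δ = d / √(1/n₁ + 1/n₂) = 0.64 / √(1/36 + 1/19) = 2.2570
Critical value for a two-sided test at α = 0.02: z_{α/2} = 2.326.
Power = Φ(δ − 2.326) + Φ(−δ − 2.326) = Φ(-0.069) + Φ(-4.583) = 0.4723 + 0.0000 = 0.4723.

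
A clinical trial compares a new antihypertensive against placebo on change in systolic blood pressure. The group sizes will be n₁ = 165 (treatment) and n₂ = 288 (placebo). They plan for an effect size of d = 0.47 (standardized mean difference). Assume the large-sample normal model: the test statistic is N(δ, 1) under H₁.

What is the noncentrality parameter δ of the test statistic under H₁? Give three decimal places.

δ ≈ 4.814

δ = d / √(1/n₁ + 1/n₂) = 0.47 / √(1/165 + 1/288) = 4.8138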